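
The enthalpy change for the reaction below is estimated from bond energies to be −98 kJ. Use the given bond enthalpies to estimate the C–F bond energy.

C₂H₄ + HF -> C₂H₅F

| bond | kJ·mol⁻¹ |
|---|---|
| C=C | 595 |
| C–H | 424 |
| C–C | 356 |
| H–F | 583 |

D(C–F) ≈ 496 kJ/mol

Let D be the C–F bond energy.
Σ(broken) = 4×424 + 1×595 + 1×583 = 2874
Σ(formed) = 1×356 + 1×D + 5×424 = 2476 + D
ΔH = Σ(broken) − Σ(formed) = (2874) − (2476 + D) = +398 − D
Setting this equal to −98 kJ gives D = 496 kJ/mol.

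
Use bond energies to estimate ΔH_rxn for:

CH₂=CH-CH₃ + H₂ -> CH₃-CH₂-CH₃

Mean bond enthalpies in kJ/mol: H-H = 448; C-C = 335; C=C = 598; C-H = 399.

ΔH ≈ −87 kJ

Bonds broken (reactants):
  C-C: 1 × 335 = 335
  C-H: 6 × 399 = 2394
  C=C: 1 × 598 = 598
  H-H: 1 × 448 = 448
  Σ(broken) = 3775 kJ
Bonds formed (products):
  C-C: 2 × 335 = 670
  C-H: 8 × 399 = 3192
  Σ(formed) = 3862 kJ
ΔH = Σ(broken) − Σ(formed) = 3775 − 3862 = −87 kJ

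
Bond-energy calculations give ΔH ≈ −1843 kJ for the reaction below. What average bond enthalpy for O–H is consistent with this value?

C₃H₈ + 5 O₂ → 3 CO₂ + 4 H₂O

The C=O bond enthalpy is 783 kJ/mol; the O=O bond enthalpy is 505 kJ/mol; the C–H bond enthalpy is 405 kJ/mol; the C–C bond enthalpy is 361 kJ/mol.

Let D be the O–H bond energy.
Σ(broken) = 2×361 + 8×405 + 5×505 = 6487
Σ(formed) = 6×783 + 8×D = 4698 + 8D
ΔH = Σ(broken) − Σ(formed) = (6487) − (4698 + 8D) = +1789 − 8D
Setting this equal to −1843 kJ gives 8D = 3632, so D = 454 kJ/mol.

D(O–H) ≈ 454 kJ/mol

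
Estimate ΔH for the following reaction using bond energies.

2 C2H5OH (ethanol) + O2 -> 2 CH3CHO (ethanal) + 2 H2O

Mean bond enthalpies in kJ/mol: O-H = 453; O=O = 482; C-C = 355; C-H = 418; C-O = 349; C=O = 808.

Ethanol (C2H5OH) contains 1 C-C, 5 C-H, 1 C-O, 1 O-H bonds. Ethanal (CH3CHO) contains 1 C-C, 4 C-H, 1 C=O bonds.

ΔH ≈ −506 kJ

Bonds broken (reactants):
  C-C: 2 × 355 = 710
  C-H: 10 × 418 = 4180
  C-O: 2 × 349 = 698
  O-H: 2 × 453 = 906
  O=O: 1 × 482 = 482
  Σ(broken) = 6976 kJ
Bonds formed (products):
  C-C: 2 × 355 = 710
  C-H: 8 × 418 = 3344
  C=O: 2 × 808 = 1616
  O-H: 4 × 453 = 1812
  Σ(formed) = 7482 kJ
ΔH = Σ(broken) − Σ(formed) = 6976 − 7482 = −506 kJ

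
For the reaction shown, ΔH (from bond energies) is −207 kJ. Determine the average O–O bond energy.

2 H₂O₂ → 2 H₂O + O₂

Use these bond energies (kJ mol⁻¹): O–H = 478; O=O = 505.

D(O–O) ≈ 149 kJ/mol

Let D be the O–O bond energy.
Σ(broken) = 4×478 + 2×D = 1912 + 2D
Σ(formed) = 4×478 + 1×505 = 2417
ΔH = Σ(broken) − Σ(formed) = (1912 + 2D) − (2417) = −505 + 2D
Setting this equal to −207 kJ gives 2D = 298, so D = 149 kJ/mol.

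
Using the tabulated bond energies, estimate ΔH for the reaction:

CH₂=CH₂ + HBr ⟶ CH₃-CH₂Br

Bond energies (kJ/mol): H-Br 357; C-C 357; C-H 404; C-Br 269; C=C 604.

Bonds broken (reactants):
  C-H: 4 × 404 = 1616
  C=C: 1 × 604 = 604
  H-Br: 1 × 357 = 357
  Σ(broken) = 2577 kJ
Bonds formed (products):
  C-Br: 1 × 269 = 269
  C-C: 1 × 357 = 357
  C-H: 5 × 404 = 2020
  Σ(formed) = 2646 kJ
ΔH = Σ(broken) − Σ(formed) = 2577 − 2646 = −69 kJ

ΔH ≈ −69 kJ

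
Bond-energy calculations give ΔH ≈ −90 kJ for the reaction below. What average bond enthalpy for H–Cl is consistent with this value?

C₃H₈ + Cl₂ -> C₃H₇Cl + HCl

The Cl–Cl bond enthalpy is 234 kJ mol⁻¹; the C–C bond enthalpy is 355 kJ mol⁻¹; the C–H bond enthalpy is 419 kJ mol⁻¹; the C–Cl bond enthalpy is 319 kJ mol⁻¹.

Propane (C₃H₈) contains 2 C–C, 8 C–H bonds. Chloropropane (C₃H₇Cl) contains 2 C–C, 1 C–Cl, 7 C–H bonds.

Let D be the H–Cl bond energy.
Σ(broken) = 2×355 + 8×419 + 1×234 = 4296
Σ(formed) = 2×355 + 1×319 + 7×419 + 1×D = 3962 + D
ΔH = Σ(broken) − Σ(formed) = (4296) − (3962 + D) = +334 − D
Setting this equal to −90 kJ gives D = 424 kJ/mol.

D(H–Cl) ≈ 424 kJ/mol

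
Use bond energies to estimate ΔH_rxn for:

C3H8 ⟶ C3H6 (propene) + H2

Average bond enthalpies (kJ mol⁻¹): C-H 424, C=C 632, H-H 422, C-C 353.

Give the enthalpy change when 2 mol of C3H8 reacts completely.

Bonds broken (reactants):
  C-C: 2 × 353 = 706
  C-H: 8 × 424 = 3392
  Σ(broken) = 4098 kJ
Bonds formed (products):
  C-C: 1 × 353 = 353
  C-H: 6 × 424 = 2544
  C=C: 1 × 632 = 632
  H-H: 1 × 422 = 422
  Σ(formed) = 3951 kJ
ΔH = Σ(broken) − Σ(formed) = 4098 − 3951 = +147 kJ
For 2× the reaction as written: 2 × (+147) = +294 kJ

ΔH = +294 kJ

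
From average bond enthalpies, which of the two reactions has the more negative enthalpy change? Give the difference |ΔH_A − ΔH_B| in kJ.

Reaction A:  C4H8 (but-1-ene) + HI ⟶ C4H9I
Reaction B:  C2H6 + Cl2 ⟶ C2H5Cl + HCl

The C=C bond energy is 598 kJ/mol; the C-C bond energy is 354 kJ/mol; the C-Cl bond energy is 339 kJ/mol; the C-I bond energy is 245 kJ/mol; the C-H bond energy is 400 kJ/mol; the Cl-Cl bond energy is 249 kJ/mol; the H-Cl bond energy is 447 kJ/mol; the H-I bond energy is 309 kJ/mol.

Reaction A:
  Bonds broken (reactants):
    C-C: 2 × 354 = 708
    C-H: 8 × 400 = 3200
    C=C: 1 × 598 = 598
    H-I: 1 × 309 = 309
    Σ(broken) = 4815 kJ
  Bonds formed (products):
    C-C: 3 × 354 = 1062
    C-H: 9 × 400 = 3600
    C-I: 1 × 245 = 245
    Σ(formed) = 4907 kJ
  ΔH_A = 4815 − 4907 = −92 kJ
Reaction B:
  Bonds broken (reactants):
    C-C: 1 × 354 = 354
    C-H: 6 × 400 = 2400
    Cl-Cl: 1 × 249 = 249
    Σ(broken) = 3003 kJ
  Bonds formed (products):
    C-C: 1 × 354 = 354
    C-Cl: 1 × 339 = 339
    C-H: 5 × 400 = 2000
    H-Cl: 1 × 447 = 447
    Σ(formed) = 3140 kJ
  ΔH_B = 3003 − 3140 = −137 kJ
ΔH_A − ΔH_B = +45 kJ, so reaction B has the more negative ΔH; |ΔH_A − ΔH_B| = 45 kJ.

Reaction B, by 45 kJ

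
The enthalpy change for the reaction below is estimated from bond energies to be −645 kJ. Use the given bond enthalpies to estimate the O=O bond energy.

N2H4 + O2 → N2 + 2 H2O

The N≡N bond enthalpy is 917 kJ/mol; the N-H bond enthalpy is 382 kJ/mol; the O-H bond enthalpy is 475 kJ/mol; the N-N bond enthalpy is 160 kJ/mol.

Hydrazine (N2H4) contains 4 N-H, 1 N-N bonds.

D(O=O) ≈ 484 kJ/mol

Let D be the O=O bond energy.
Σ(broken) = 4×382 + 1×160 + 1×D = 1688 + D
Σ(formed) = 1×917 + 4×475 = 2817
ΔH = Σ(broken) − Σ(formed) = (1688 + D) − (2817) = −1129 + D
Setting this equal to −645 kJ gives D = 484 kJ/mol.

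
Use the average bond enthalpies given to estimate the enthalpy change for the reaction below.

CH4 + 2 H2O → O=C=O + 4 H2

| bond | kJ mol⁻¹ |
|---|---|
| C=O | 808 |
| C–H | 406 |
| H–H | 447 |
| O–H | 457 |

ΔH ≈ +48 kJ

Bonds broken (reactants):
  C–H: 4 × 406 = 1624
  O–H: 4 × 457 = 1828
  Σ(broken) = 3452 kJ
Bonds formed (products):
  C=O: 2 × 808 = 1616
  H–H: 4 × 447 = 1788
  Σ(formed) = 3404 kJ
ΔH = Σ(broken) − Σ(formed) = 3452 − 3404 = +48 kJ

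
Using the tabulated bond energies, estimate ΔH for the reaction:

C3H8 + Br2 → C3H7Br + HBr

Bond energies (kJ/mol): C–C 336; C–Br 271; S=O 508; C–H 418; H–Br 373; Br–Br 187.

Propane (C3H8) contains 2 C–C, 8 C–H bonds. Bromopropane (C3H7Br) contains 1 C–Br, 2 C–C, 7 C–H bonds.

ΔH ≈ −39 kJ

Bonds broken (reactants):
  Br–Br: 1 × 187 = 187
  C–C: 2 × 336 = 672
  C–H: 8 × 418 = 3344
  Σ(broken) = 4203 kJ
Bonds formed (products):
  C–Br: 1 × 271 = 271
  C–C: 2 × 336 = 672
  C–H: 7 × 418 = 2926
  H–Br: 1 × 373 = 373
  Σ(formed) = 4242 kJ
ΔH = Σ(broken) − Σ(formed) = 4203 − 4242 = −39 kJ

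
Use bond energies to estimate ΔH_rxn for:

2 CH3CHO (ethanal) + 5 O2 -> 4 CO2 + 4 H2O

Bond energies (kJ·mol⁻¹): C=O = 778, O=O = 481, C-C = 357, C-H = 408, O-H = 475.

Bonds broken (reactants):
  C-C: 2 × 357 = 714
  C-H: 8 × 408 = 3264
  C=O: 2 × 778 = 1556
  O=O: 5 × 481 = 2405
  Σ(broken) = 7939 kJ
Bonds formed (products):
  C=O: 8 × 778 = 6224
  O-H: 8 × 475 = 3800
  Σ(formed) = 10024 kJ
ΔH = Σ(broken) − Σ(formed) = 7939 − 10024 = −2085 kJ

ΔH ≈ −2085 kJ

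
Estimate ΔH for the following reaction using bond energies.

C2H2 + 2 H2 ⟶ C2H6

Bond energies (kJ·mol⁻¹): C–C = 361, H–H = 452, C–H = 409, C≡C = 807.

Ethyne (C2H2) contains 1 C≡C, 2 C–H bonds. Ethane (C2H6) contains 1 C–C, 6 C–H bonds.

ΔH ≈ −286 kJ

Bonds broken (reactants):
  C≡C: 1 × 807 = 807
  C–H: 2 × 409 = 818
  H–H: 2 × 452 = 904
  Σ(broken) = 2529 kJ
Bonds formed (products):
  C–C: 1 × 361 = 361
  C–H: 6 × 409 = 2454
  Σ(formed) = 2815 kJ
ΔH = Σ(broken) − Σ(formed) = 2529 − 2815 = −286 kJ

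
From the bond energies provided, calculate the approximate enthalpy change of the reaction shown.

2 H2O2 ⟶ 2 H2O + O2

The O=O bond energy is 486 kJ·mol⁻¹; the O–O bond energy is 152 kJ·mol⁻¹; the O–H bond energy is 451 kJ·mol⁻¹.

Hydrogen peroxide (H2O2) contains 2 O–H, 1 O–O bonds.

ΔH ≈ −182 kJ

Bonds broken (reactants):
  O–H: 4 × 451 = 1804
  O–O: 2 × 152 = 304
  Σ(broken) = 2108 kJ
Bonds formed (products):
  O–H: 4 × 451 = 1804
  O=O: 1 × 486 = 486
  Σ(formed) = 2290 kJ
ΔH = Σ(broken) − Σ(formed) = 2108 − 2290 = −182 kJ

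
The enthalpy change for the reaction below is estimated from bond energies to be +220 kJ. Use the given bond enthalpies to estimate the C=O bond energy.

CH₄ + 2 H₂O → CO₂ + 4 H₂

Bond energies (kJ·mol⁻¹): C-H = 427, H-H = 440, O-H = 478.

Let D be the C=O bond energy.
Σ(broken) = 4×427 + 4×478 = 3620
Σ(formed) = 2×D + 4×440 = 1760 + 2D
ΔH = Σ(broken) − Σ(formed) = (3620) − (1760 + 2D) = +1860 − 2D
Setting this equal to +220 kJ gives 2D = 1640, so D = 820 kJ/mol.

D(C=O) ≈ 820 kJ/mol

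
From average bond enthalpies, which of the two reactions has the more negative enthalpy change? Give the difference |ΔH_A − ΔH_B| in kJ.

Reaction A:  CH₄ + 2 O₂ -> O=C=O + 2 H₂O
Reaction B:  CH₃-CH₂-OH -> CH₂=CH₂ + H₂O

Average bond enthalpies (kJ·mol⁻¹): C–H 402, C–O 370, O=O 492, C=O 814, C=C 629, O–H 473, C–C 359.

Reaction A:
  Bonds broken (reactants):
    C–H: 4 × 402 = 1608
    O=O: 2 × 492 = 984
    Σ(broken) = 2592 kJ
  Bonds formed (products):
    C=O: 2 × 814 = 1628
    O–H: 4 × 473 = 1892
    Σ(formed) = 3520 kJ
  ΔH_A = 2592 − 3520 = −928 kJ
Reaction B:
  Bonds broken (reactants):
    C–C: 1 × 359 = 359
    C–H: 5 × 402 = 2010
    C–O: 1 × 370 = 370
    O–H: 1 × 473 = 473
    Σ(broken) = 3212 kJ
  Bonds formed (products):
    C–H: 4 × 402 = 1608
    C=C: 1 × 629 = 629
    O–H: 2 × 473 = 946
    Σ(formed) = 3183 kJ
  ΔH_B = 3212 − 3183 = +29 kJ
ΔH_A − ΔH_B = −957 kJ, so reaction A has the more negative ΔH; |ΔH_A − ΔH_B| = 957 kJ.

Reaction A, by 957 kJ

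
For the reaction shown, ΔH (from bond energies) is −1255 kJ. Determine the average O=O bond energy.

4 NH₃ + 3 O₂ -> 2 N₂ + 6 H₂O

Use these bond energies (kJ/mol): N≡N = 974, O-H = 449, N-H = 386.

D(O=O) ≈ 483 kJ/mol

Let D be the O=O bond energy.
Σ(broken) = 12×386 + 3×D = 4632 + 3D
Σ(formed) = 2×974 + 12×449 = 7336
ΔH = Σ(broken) − Σ(formed) = (4632 + 3D) − (7336) = −2704 + 3D
Setting this equal to −1255 kJ gives 3D = 1449, so D = 483 kJ/mol.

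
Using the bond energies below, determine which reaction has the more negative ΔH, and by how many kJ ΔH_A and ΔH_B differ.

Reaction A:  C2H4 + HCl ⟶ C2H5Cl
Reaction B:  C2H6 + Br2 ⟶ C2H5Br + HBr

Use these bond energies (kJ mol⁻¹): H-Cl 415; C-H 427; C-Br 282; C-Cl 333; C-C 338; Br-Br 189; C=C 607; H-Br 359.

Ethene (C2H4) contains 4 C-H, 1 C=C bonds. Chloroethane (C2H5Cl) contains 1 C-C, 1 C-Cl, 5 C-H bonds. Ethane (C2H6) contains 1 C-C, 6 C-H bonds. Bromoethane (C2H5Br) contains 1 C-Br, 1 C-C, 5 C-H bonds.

Reaction A, by 51 kJ

Reaction A:
  Bonds broken (reactants):
    C-H: 4 × 427 = 1708
    C=C: 1 × 607 = 607
    H-Cl: 1 × 415 = 415
    Σ(broken) = 2730 kJ
  Bonds formed (products):
    C-C: 1 × 338 = 338
    C-Cl: 1 × 333 = 333
    C-H: 5 × 427 = 2135
    Σ(formed) = 2806 kJ
  ΔH_A = 2730 − 2806 = −76 kJ
Reaction B:
  Bonds broken (reactants):
    Br-Br: 1 × 189 = 189
    C-C: 1 × 338 = 338
    C-H: 6 × 427 = 2562
    Σ(broken) = 3089 kJ
  Bonds formed (products):
    C-Br: 1 × 282 = 282
    C-C: 1 × 338 = 338
    C-H: 5 × 427 = 2135
    H-Br: 1 × 359 = 359
    Σ(formed) = 3114 kJ
  ΔH_B = 3089 − 3114 = −25 kJ
ΔH_A − ΔH_B = −51 kJ, so reaction A has the more negative ΔH; |ΔH_A − ΔH_B| = 51 kJ.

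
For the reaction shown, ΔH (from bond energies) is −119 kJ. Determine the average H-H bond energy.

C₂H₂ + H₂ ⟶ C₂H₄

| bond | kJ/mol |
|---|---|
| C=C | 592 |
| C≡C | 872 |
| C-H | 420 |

D(H-H) ≈ 441 kJ/mol

Let D be the H-H bond energy.
Σ(broken) = 1×872 + 2×420 + 1×D = 1712 + D
Σ(formed) = 4×420 + 1×592 = 2272
ΔH = Σ(broken) − Σ(formed) = (1712 + D) − (2272) = −560 + D
Setting this equal to −119 kJ gives D = 441 kJ/mol.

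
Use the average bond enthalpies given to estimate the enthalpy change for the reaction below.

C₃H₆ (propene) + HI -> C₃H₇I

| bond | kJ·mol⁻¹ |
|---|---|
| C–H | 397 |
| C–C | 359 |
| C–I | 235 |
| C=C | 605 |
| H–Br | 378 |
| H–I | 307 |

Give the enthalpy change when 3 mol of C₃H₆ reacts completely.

ΔH = −237 kJ

Bonds broken (reactants):
  C–C: 1 × 359 = 359
  C–H: 6 × 397 = 2382
  C=C: 1 × 605 = 605
  H–I: 1 × 307 = 307
  Σ(broken) = 3653 kJ
Bonds formed (products):
  C–C: 2 × 359 = 718
  C–H: 7 × 397 = 2779
  C–I: 1 × 235 = 235
  Σ(formed) = 3732 kJ
ΔH = Σ(broken) − Σ(formed) = 3653 − 3732 = −79 kJ
For 3× the reaction as written: 3 × (−79) = −237 kJ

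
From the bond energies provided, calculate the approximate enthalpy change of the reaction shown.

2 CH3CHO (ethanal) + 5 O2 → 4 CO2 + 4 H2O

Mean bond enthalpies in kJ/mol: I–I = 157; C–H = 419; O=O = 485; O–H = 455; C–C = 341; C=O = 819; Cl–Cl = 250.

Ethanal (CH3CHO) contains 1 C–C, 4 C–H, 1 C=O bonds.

Bonds broken (reactants):
  C–C: 2 × 341 = 682
  C–H: 8 × 419 = 3352
  C=O: 2 × 819 = 1638
  O=O: 5 × 485 = 2425
  Σ(broken) = 8097 kJ
Bonds formed (products):
  C=O: 8 × 819 = 6552
  O–H: 8 × 455 = 3640
  Σ(formed) = 10192 kJ
ΔH = Σ(broken) − Σ(formed) = 8097 − 10192 = −2095 kJ

ΔH ≈ −2095 kJ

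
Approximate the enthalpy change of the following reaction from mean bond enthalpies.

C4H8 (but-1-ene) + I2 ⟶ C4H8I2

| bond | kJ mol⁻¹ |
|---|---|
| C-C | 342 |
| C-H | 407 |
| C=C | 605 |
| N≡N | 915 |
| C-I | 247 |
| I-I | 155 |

ΔH ≈ −76 kJ

Bonds broken (reactants):
  C-C: 2 × 342 = 684
  C-H: 8 × 407 = 3256
  C=C: 1 × 605 = 605
  I-I: 1 × 155 = 155
  Σ(broken) = 4700 kJ
Bonds formed (products):
  C-C: 3 × 342 = 1026
  C-H: 8 × 407 = 3256
  C-I: 2 × 247 = 494
  Σ(formed) = 4776 kJ
ΔH = Σ(broken) − Σ(formed) = 4700 − 4776 = −76 kJ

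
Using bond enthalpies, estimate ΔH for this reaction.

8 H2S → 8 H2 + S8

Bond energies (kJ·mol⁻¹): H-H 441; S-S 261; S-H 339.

ΔH ≈ −192 kJ

Bonds broken (reactants):
  S-H: 16 × 339 = 5424
  Σ(broken) = 5424 kJ
Bonds formed (products):
  H-H: 8 × 441 = 3528
  S-S: 8 × 261 = 2088
  Σ(formed) = 5616 kJ
ΔH = Σ(broken) − Σ(formed) = 5424 − 5616 = −192 kJ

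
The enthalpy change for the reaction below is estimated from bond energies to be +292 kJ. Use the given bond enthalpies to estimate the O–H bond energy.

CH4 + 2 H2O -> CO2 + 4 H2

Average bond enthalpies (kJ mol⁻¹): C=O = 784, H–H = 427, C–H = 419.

D(O–H) ≈ 473 kJ/mol

Let D be the O–H bond energy.
Σ(broken) = 4×419 + 4×D = 1676 + 4D
Σ(formed) = 2×784 + 4×427 = 3276
ΔH = Σ(broken) − Σ(formed) = (1676 + 4D) − (3276) = −1600 + 4D
Setting this equal to +292 kJ gives 4D = 1892, so D = 473 kJ/mol.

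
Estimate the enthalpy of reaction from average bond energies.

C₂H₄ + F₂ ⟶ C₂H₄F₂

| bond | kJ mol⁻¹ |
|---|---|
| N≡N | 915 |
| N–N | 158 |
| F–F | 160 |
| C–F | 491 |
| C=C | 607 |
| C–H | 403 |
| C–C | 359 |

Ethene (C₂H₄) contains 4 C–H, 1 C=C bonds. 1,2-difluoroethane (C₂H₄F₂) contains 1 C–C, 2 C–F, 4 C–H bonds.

ΔH ≈ −574 kJ

Bonds broken (reactants):
  C–H: 4 × 403 = 1612
  C=C: 1 × 607 = 607
  F–F: 1 × 160 = 160
  Σ(broken) = 2379 kJ
Bonds formed (products):
  C–C: 1 × 359 = 359
  C–F: 2 × 491 = 982
  C–H: 4 × 403 = 1612
  Σ(formed) = 2953 kJ
ΔH = Σ(broken) − Σ(formed) = 2379 − 2953 = −574 kJ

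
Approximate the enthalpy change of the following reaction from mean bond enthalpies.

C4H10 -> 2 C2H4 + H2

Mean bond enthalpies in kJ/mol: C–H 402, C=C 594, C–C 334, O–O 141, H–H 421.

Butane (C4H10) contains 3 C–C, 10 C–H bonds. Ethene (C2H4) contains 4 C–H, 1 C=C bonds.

ΔH ≈ +197 kJ

Bonds broken (reactants):
  C–C: 3 × 334 = 1002
  C–H: 10 × 402 = 4020
  Σ(broken) = 5022 kJ
Bonds formed (products):
  C–H: 8 × 402 = 3216
  C=C: 2 × 594 = 1188
  H–H: 1 × 421 = 421
  Σ(formed) = 4825 kJ
ΔH = Σ(broken) − Σ(formed) = 5022 − 4825 = +197 kJ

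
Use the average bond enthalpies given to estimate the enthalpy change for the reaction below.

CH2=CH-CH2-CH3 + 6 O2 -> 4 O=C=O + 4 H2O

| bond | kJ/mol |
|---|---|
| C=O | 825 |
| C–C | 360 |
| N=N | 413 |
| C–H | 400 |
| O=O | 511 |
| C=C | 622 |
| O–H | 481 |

Bonds broken (reactants):
  C–C: 2 × 360 = 720
  C–H: 8 × 400 = 3200
  C=C: 1 × 622 = 622
  O=O: 6 × 511 = 3066
  Σ(broken) = 7608 kJ
Bonds formed (products):
  C=O: 8 × 825 = 6600
  O–H: 8 × 481 = 3848
  Σ(formed) = 10448 kJ
ΔH = Σ(broken) − Σ(formed) = 7608 − 10448 = −2840 kJ

ΔH ≈ −2840 kJ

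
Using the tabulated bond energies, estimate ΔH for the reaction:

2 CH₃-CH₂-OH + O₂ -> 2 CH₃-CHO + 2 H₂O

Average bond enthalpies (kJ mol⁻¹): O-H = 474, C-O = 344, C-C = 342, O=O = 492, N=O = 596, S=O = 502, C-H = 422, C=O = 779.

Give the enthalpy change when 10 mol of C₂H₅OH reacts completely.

ΔH = −2410 kJ

Bonds broken (reactants):
  C-C: 2 × 342 = 684
  C-H: 10 × 422 = 4220
  C-O: 2 × 344 = 688
  O-H: 2 × 474 = 948
  O=O: 1 × 492 = 492
  Σ(broken) = 7032 kJ
Bonds formed (products):
  C-C: 2 × 342 = 684
  C-H: 8 × 422 = 3376
  C=O: 2 × 779 = 1558
  O-H: 4 × 474 = 1896
  Σ(formed) = 7514 kJ
ΔH = Σ(broken) − Σ(formed) = 7032 − 7514 = −482 kJ
For 5× the reaction as written: 5 × (−482) = −2410 kJ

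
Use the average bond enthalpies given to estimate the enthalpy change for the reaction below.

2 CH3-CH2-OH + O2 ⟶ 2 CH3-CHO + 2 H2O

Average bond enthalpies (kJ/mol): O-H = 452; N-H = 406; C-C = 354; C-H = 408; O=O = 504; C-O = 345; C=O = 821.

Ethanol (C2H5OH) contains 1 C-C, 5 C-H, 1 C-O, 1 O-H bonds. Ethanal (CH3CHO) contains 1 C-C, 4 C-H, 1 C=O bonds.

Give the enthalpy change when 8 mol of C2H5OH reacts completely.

Bonds broken (reactants):
  C-C: 2 × 354 = 708
  C-H: 10 × 408 = 4080
  C-O: 2 × 345 = 690
  O-H: 2 × 452 = 904
  O=O: 1 × 504 = 504
  Σ(broken) = 6886 kJ
Bonds formed (products):
  C-C: 2 × 354 = 708
  C-H: 8 × 408 = 3264
  C=O: 2 × 821 = 1642
  O-H: 4 × 452 = 1808
  Σ(formed) = 7422 kJ
ΔH = Σ(broken) − Σ(formed) = 6886 − 7422 = −536 kJ
For 4× the reaction as written: 4 × (−536) = −2144 kJ

ΔH = −2144 kJ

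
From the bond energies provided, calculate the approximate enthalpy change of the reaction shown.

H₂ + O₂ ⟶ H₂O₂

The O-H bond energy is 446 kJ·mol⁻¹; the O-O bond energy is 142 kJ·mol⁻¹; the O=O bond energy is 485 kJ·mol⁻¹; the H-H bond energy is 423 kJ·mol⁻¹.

Bonds broken (reactants):
  H-H: 1 × 423 = 423
  O=O: 1 × 485 = 485
  Σ(broken) = 908 kJ
Bonds formed (products):
  O-H: 2 × 446 = 892
  O-O: 1 × 142 = 142
  Σ(formed) = 1034 kJ
ΔH = Σ(broken) − Σ(formed) = 908 − 1034 = −126 kJ

ΔH ≈ −126 kJ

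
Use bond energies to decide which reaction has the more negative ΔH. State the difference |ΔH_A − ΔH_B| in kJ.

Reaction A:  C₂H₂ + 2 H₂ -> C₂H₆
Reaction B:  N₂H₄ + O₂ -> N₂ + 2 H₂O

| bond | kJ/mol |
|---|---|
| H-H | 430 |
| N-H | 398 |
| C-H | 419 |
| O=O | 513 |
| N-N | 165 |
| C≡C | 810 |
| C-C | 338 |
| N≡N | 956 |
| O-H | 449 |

Reaction B, by 138 kJ

Reaction A:
  Bonds broken (reactants):
    C≡C: 1 × 810 = 810
    C-H: 2 × 419 = 838
    H-H: 2 × 430 = 860
    Σ(broken) = 2508 kJ
  Bonds formed (products):
    C-C: 1 × 338 = 338
    C-H: 6 × 419 = 2514
    Σ(formed) = 2852 kJ
  ΔH_A = 2508 − 2852 = −344 kJ
Reaction B:
  Bonds broken (reactants):
    N-H: 4 × 398 = 1592
    N-N: 1 × 165 = 165
    O=O: 1 × 513 = 513
    Σ(broken) = 2270 kJ
  Bonds formed (products):
    N≡N: 1 × 956 = 956
    O-H: 4 × 449 = 1796
    Σ(formed) = 2752 kJ
  ΔH_B = 2270 − 2752 = −482 kJ
ΔH_A − ΔH_B = +138 kJ, so reaction B has the more negative ΔH; |ΔH_A − ΔH_B| = 138 kJ.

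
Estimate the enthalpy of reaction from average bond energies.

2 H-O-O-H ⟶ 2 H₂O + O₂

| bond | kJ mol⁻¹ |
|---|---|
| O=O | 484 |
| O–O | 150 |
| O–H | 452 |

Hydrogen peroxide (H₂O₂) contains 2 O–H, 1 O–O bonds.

Bonds broken (reactants):
  O–H: 4 × 452 = 1808
  O–O: 2 × 150 = 300
  Σ(broken) = 2108 kJ
Bonds formed (products):
  O–H: 4 × 452 = 1808
  O=O: 1 × 484 = 484
  Σ(formed) = 2292 kJ
ΔH = Σ(broken) − Σ(formed) = 2108 − 2292 = −184 kJ

ΔH ≈ −184 kJ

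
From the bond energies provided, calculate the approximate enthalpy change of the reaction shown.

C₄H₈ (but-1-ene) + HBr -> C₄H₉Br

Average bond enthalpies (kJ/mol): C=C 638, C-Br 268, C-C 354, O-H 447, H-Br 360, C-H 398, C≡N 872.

ΔH ≈ −22 kJ

Bonds broken (reactants):
  C-C: 2 × 354 = 708
  C-H: 8 × 398 = 3184
  C=C: 1 × 638 = 638
  H-Br: 1 × 360 = 360
  Σ(broken) = 4890 kJ
Bonds formed (products):
  C-Br: 1 × 268 = 268
  C-C: 3 × 354 = 1062
  C-H: 9 × 398 = 3582
  Σ(formed) = 4912 kJ
ΔH = Σ(broken) − Σ(formed) = 4890 − 4912 = −22 kJ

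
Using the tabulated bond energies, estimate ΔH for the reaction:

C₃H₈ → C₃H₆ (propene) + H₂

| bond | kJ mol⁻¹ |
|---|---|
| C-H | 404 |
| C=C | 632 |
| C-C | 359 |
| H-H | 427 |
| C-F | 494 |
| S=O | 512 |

ΔH ≈ +108 kJ

Bonds broken (reactants):
  C-C: 2 × 359 = 718
  C-H: 8 × 404 = 3232
  Σ(broken) = 3950 kJ
Bonds formed (products):
  C-C: 1 × 359 = 359
  C-H: 6 × 404 = 2424
  C=C: 1 × 632 = 632
  H-H: 1 × 427 = 427
  Σ(formed) = 3842 kJ
ΔH = Σ(broken) − Σ(formed) = 3950 − 3842 = +108 kJ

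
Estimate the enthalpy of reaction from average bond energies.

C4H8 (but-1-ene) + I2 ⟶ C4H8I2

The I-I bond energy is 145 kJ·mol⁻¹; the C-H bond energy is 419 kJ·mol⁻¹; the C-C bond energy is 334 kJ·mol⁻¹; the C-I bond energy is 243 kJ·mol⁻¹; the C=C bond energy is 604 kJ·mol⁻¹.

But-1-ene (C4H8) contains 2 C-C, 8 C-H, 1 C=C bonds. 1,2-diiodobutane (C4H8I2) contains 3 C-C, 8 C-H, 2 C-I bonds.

ΔH ≈ −71 kJ

Bonds broken (reactants):
  C-C: 2 × 334 = 668
  C-H: 8 × 419 = 3352
  C=C: 1 × 604 = 604
  I-I: 1 × 145 = 145
  Σ(broken) = 4769 kJ
Bonds formed (products):
  C-C: 3 × 334 = 1002
  C-H: 8 × 419 = 3352
  C-I: 2 × 243 = 486
  Σ(formed) = 4840 kJ
ΔH = Σ(broken) − Σ(formed) = 4769 − 4840 = −71 kJ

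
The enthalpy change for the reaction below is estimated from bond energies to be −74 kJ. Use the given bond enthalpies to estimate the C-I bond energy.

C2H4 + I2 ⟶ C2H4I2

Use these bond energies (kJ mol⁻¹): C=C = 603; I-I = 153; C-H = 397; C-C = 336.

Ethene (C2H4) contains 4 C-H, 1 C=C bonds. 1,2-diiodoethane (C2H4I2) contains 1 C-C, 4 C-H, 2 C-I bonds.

D(C-I) ≈ 247 kJ/mol

Let D be the C-I bond energy.
Σ(broken) = 4×397 + 1×603 + 1×153 = 2344
Σ(formed) = 1×336 + 4×397 + 2×D = 1924 + 2D
ΔH = Σ(broken) − Σ(formed) = (2344) − (1924 + 2D) = +420 − 2D
Setting this equal to −74 kJ gives 2D = 494, so D = 247 kJ/mol.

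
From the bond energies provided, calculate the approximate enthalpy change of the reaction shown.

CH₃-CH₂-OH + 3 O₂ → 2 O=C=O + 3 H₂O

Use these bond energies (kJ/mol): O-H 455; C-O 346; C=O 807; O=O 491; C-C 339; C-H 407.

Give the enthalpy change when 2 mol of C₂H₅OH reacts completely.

Bonds broken (reactants):
  C-C: 1 × 339 = 339
  C-H: 5 × 407 = 2035
  C-O: 1 × 346 = 346
  O-H: 1 × 455 = 455
  O=O: 3 × 491 = 1473
  Σ(broken) = 4648 kJ
Bonds formed (products):
  C=O: 4 × 807 = 3228
  O-H: 6 × 455 = 2730
  Σ(formed) = 5958 kJ
ΔH = Σ(broken) − Σ(formed) = 4648 − 5958 = −1310 kJ
For 2× the reaction as written: 2 × (−1310) = −2620 kJ

ΔH = −2620 kJ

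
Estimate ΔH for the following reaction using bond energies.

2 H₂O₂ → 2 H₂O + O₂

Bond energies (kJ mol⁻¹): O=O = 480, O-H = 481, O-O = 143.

ΔH ≈ −194 kJ

Bonds broken (reactants):
  O-H: 4 × 481 = 1924
  O-O: 2 × 143 = 286
  Σ(broken) = 2210 kJ
Bonds formed (products):
  O-H: 4 × 481 = 1924
  O=O: 1 × 480 = 480
  Σ(formed) = 2404 kJ
ΔH = Σ(broken) − Σ(formed) = 2210 − 2404 = −194 kJ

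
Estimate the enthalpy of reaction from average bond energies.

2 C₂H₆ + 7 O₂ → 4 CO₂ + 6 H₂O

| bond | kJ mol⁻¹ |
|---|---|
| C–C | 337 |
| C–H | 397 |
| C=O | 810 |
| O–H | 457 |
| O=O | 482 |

ΔH ≈ −3152 kJ

Bonds broken (reactants):
  C–C: 2 × 337 = 674
  C–H: 12 × 397 = 4764
  O=O: 7 × 482 = 3374
  Σ(broken) = 8812 kJ
Bonds formed (products):
  C=O: 8 × 810 = 6480
  O–H: 12 × 457 = 5484
  Σ(formed) = 11964 kJ
ΔH = Σ(broken) − Σ(formed) = 8812 − 11964 = −3152 kJ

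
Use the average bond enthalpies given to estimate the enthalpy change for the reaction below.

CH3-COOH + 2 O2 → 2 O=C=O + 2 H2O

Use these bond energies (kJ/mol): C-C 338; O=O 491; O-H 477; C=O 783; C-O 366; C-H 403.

ΔH ≈ −885 kJ

Bonds broken (reactants):
  C-C: 1 × 338 = 338
  C-H: 3 × 403 = 1209
  C-O: 1 × 366 = 366
  C=O: 1 × 783 = 783
  O-H: 1 × 477 = 477
  O=O: 2 × 491 = 982
  Σ(broken) = 4155 kJ
Bonds formed (products):
  C=O: 4 × 783 = 3132
  O-H: 4 × 477 = 1908
  Σ(formed) = 5040 kJ
ΔH = Σ(broken) − Σ(formed) = 4155 − 5040 = −885 kJ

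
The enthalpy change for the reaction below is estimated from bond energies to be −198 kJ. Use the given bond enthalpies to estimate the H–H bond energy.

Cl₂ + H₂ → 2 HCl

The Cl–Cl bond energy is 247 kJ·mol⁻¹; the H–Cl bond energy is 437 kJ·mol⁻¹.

Let D be the H–H bond energy.
Σ(broken) = 1×247 + 1×D = 247 + D
Σ(formed) = 2×437 = 874
ΔH = Σ(broken) − Σ(formed) = (247 + D) − (874) = −627 + D
Setting this equal to −198 kJ gives D = 429 kJ/mol.

D(H–H) ≈ 429 kJ/mol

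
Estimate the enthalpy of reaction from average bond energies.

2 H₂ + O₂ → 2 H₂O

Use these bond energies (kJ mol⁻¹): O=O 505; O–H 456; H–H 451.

Bonds broken (reactants):
  H–H: 2 × 451 = 902
  O=O: 1 × 505 = 505
  Σ(broken) = 1407 kJ
Bonds formed (products):
  O–H: 4 × 456 = 1824
  Σ(formed) = 1824 kJ
ΔH = Σ(broken) − Σ(formed) = 1407 − 1824 = −417 kJ

ΔH ≈ −417 kJ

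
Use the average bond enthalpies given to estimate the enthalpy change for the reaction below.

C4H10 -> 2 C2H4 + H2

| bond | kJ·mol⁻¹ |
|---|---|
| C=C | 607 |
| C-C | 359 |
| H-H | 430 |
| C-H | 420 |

Bonds broken (reactants):
  C-C: 3 × 359 = 1077
  C-H: 10 × 420 = 4200
  Σ(broken) = 5277 kJ
Bonds formed (products):
  C-H: 8 × 420 = 3360
  C=C: 2 × 607 = 1214
  H-H: 1 × 430 = 430
  Σ(formed) = 5004 kJ
ΔH = Σ(broken) − Σ(formed) = 5277 − 5004 = +273 kJ

ΔH ≈ +273 kJ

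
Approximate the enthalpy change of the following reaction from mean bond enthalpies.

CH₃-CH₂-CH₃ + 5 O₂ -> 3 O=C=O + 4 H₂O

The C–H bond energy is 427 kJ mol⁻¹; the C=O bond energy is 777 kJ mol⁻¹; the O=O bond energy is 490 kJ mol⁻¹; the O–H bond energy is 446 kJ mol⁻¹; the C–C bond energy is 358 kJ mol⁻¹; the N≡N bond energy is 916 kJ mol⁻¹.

Bonds broken (reactants):
  C–C: 2 × 358 = 716
  C–H: 8 × 427 = 3416
  O=O: 5 × 490 = 2450
  Σ(broken) = 6582 kJ
Bonds formed (products):
  C=O: 6 × 777 = 4662
  O–H: 8 × 446 = 3568
  Σ(formed) = 8230 kJ
ΔH = Σ(broken) − Σ(formed) = 6582 − 8230 = −1648 kJ

ΔH ≈ −1648 kJ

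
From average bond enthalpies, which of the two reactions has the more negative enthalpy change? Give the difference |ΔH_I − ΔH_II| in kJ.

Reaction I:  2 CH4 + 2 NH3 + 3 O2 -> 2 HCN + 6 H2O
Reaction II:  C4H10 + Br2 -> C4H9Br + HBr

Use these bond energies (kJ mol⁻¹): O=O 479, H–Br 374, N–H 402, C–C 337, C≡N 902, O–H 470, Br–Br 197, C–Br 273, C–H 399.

Reaction I, by 1150 kJ

Reaction I:
  Bonds broken (reactants):
    C–H: 8 × 399 = 3192
    N–H: 6 × 402 = 2412
    O=O: 3 × 479 = 1437
    Σ(broken) = 7041 kJ
  Bonds formed (products):
    C≡N: 2 × 902 = 1804
    C–H: 2 × 399 = 798
    O–H: 12 × 470 = 5640
    Σ(formed) = 8242 kJ
  ΔH_I = 7041 − 8242 = −1201 kJ
Reaction II:
  Bonds broken (reactants):
    Br–Br: 1 × 197 = 197
    C–C: 3 × 337 = 1011
    C–H: 10 × 399 = 3990
    Σ(broken) = 5198 kJ
  Bonds formed (products):
    C–Br: 1 × 273 = 273
    C–C: 3 × 337 = 1011
    C–H: 9 × 399 = 3591
    H–Br: 1 × 374 = 374
    Σ(formed) = 5249 kJ
  ΔH_II = 5198 − 5249 = −51 kJ
ΔH_I − ΔH_II = −1150 kJ, so reaction I has the more negative ΔH; |ΔH_I − ΔH_II| = 1150 kJ.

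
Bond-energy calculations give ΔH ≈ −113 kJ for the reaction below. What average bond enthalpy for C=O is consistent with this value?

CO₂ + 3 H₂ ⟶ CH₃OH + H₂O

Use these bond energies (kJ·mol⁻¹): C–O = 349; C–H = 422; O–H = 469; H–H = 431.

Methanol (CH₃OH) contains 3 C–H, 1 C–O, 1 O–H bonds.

Let D be the C=O bond energy.
Σ(broken) = 2×D + 3×431 = 1293 + 2D
Σ(formed) = 3×422 + 1×349 + 3×469 = 3022
ΔH = Σ(broken) − Σ(formed) = (1293 + 2D) − (3022) = −1729 + 2D
Setting this equal to −113 kJ gives 2D = 1616, so D = 808 kJ/mol.

D(C=O) ≈ 808 kJ/mol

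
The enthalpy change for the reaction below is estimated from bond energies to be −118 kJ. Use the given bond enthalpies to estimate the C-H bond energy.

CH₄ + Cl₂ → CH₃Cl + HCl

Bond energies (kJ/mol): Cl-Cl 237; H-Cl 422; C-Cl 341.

Let D be the C-H bond energy.
Σ(broken) = 4×D + 1×237 = 237 + 4D
Σ(formed) = 1×341 + 3×D + 1×422 = 763 + 3D
ΔH = Σ(broken) − Σ(formed) = (237 + 4D) − (763 + 3D) = −526 + D
Setting this equal to −118 kJ gives D = 408 kJ/mol.

D(C-H) ≈ 408 kJ/mol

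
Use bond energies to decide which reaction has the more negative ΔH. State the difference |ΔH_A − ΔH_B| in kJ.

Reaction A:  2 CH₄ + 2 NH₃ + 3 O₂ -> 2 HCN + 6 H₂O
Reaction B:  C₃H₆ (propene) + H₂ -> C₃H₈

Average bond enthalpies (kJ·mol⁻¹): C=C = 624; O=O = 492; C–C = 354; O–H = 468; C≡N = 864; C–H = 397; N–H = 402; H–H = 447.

Reaction A:
  Bonds broken (reactants):
    C–H: 8 × 397 = 3176
    N–H: 6 × 402 = 2412
    O=O: 3 × 492 = 1476
    Σ(broken) = 7064 kJ
  Bonds formed (products):
    C≡N: 2 × 864 = 1728
    C–H: 2 × 397 = 794
    O–H: 12 × 468 = 5616
    Σ(formed) = 8138 kJ
  ΔH_A = 7064 − 8138 = −1074 kJ
Reaction B:
  Bonds broken (reactants):
    C–C: 1 × 354 = 354
    C–H: 6 × 397 = 2382
    C=C: 1 × 624 = 624
    H–H: 1 × 447 = 447
    Σ(broken) = 3807 kJ
  Bonds formed (products):
    C–C: 2 × 354 = 708
    C–H: 8 × 397 = 3176
    Σ(formed) = 3884 kJ
  ΔH_B = 3807 − 3884 = −77 kJ
ΔH_A − ΔH_B = −997 kJ, so reaction A has the more negative ΔH; |ΔH_A − ΔH_B| = 997 kJ.

Reaction A, by 997 kJ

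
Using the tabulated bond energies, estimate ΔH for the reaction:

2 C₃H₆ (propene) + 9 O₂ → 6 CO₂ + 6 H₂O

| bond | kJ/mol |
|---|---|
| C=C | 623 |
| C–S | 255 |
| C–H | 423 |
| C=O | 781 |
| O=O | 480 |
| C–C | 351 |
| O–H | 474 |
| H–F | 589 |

ΔH ≈ −3716 kJ

Bonds broken (reactants):
  C–C: 2 × 351 = 702
  C–H: 12 × 423 = 5076
  C=C: 2 × 623 = 1246
  O=O: 9 × 480 = 4320
  Σ(broken) = 11344 kJ
Bonds formed (products):
  C=O: 12 × 781 = 9372
  O–H: 12 × 474 = 5688
  Σ(formed) = 15060 kJ
ΔH = Σ(broken) − Σ(formed) = 11344 − 15060 = −3716 kJ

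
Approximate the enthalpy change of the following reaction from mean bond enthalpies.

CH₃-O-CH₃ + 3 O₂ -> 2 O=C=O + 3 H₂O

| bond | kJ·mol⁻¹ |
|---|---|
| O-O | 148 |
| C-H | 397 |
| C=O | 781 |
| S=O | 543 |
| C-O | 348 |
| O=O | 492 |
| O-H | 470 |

ΔH ≈ −1390 kJ

Bonds broken (reactants):
  C-H: 6 × 397 = 2382
  C-O: 2 × 348 = 696
  O=O: 3 × 492 = 1476
  Σ(broken) = 4554 kJ
Bonds formed (products):
  C=O: 4 × 781 = 3124
  O-H: 6 × 470 = 2820
  Σ(formed) = 5944 kJ
ΔH = Σ(broken) − Σ(formed) = 4554 − 5944 = −1390 kJ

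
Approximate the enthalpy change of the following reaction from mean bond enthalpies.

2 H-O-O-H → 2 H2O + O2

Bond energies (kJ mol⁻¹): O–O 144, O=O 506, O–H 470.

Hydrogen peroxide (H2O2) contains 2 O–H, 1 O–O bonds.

ΔH ≈ −218 kJ

Bonds broken (reactants):
  O–H: 4 × 470 = 1880
  O–O: 2 × 144 = 288
  Σ(broken) = 2168 kJ
Bonds formed (products):
  O–H: 4 × 470 = 1880
  O=O: 1 × 506 = 506
  Σ(formed) = 2386 kJ
ΔH = Σ(broken) − Σ(formed) = 2168 − 2386 = −218 kJ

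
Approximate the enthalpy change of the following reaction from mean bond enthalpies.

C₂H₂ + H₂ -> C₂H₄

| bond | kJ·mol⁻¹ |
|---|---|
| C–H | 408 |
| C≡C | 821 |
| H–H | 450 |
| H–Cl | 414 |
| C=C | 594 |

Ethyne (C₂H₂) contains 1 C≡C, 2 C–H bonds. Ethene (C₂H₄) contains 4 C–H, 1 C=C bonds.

ΔH ≈ −139 kJ

Bonds broken (reactants):
  C≡C: 1 × 821 = 821
  C–H: 2 × 408 = 816
  H–H: 1 × 450 = 450
  Σ(broken) = 2087 kJ
Bonds formed (products):
  C–H: 4 × 408 = 1632
  C=C: 1 × 594 = 594
  Σ(formed) = 2226 kJ
ΔH = Σ(broken) − Σ(formed) = 2087 − 2226 = −139 kJ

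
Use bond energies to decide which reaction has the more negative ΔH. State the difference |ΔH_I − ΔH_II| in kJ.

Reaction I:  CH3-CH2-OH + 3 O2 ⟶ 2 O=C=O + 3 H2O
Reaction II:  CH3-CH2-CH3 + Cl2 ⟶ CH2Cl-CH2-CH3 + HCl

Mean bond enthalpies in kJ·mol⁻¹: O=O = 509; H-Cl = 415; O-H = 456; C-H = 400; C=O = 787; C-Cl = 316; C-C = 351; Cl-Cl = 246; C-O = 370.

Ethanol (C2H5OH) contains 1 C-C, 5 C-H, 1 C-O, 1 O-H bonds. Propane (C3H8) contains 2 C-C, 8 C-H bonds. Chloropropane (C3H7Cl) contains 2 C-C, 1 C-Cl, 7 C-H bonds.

Reaction I:
  Bonds broken (reactants):
    C-C: 1 × 351 = 351
    C-H: 5 × 400 = 2000
    C-O: 1 × 370 = 370
    O-H: 1 × 456 = 456
    O=O: 3 × 509 = 1527
    Σ(broken) = 4704 kJ
  Bonds formed (products):
    C=O: 4 × 787 = 3148
    O-H: 6 × 456 = 2736
    Σ(formed) = 5884 kJ
  ΔH_I = 4704 − 5884 = −1180 kJ
Reaction II:
  Bonds broken (reactants):
    C-C: 2 × 351 = 702
    C-H: 8 × 400 = 3200
    Cl-Cl: 1 × 246 = 246
    Σ(broken) = 4148 kJ
  Bonds formed (products):
    C-C: 2 × 351 = 702
    C-Cl: 1 × 316 = 316
    C-H: 7 × 400 = 2800
    H-Cl: 1 × 415 = 415
    Σ(formed) = 4233 kJ
  ΔH_II = 4148 − 4233 = −85 kJ
ΔH_I − ΔH_II = −1095 kJ, so reaction I has the more negative ΔH; |ΔH_I − ΔH_II| = 1095 kJ.

Reaction I, by 1095 kJ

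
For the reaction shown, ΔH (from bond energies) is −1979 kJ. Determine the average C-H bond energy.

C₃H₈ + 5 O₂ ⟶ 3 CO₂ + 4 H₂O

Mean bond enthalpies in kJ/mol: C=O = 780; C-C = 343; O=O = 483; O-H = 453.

D(C-H) ≈ 403 kJ/mol

Let D be the C-H bond energy.
Σ(broken) = 2×343 + 8×D + 5×483 = 3101 + 8D
Σ(formed) = 6×780 + 8×453 = 8304
ΔH = Σ(broken) − Σ(formed) = (3101 + 8D) − (8304) = −5203 + 8D
Setting this equal to −1979 kJ gives 8D = 3224, so D = 403 kJ/mol.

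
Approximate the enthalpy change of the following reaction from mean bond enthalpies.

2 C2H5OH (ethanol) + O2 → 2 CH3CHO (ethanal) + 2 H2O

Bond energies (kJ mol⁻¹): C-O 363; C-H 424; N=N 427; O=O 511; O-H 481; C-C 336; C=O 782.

ΔH ≈ −441 kJ

Bonds broken (reactants):
  C-C: 2 × 336 = 672
  C-H: 10 × 424 = 4240
  C-O: 2 × 363 = 726
  O-H: 2 × 481 = 962
  O=O: 1 × 511 = 511
  Σ(broken) = 7111 kJ
Bonds formed (products):
  C-C: 2 × 336 = 672
  C-H: 8 × 424 = 3392
  C=O: 2 × 782 = 1564
  O-H: 4 × 481 = 1924
  Σ(formed) = 7552 kJ
ΔH = Σ(broken) − Σ(formed) = 7111 − 7552 = −441 kJ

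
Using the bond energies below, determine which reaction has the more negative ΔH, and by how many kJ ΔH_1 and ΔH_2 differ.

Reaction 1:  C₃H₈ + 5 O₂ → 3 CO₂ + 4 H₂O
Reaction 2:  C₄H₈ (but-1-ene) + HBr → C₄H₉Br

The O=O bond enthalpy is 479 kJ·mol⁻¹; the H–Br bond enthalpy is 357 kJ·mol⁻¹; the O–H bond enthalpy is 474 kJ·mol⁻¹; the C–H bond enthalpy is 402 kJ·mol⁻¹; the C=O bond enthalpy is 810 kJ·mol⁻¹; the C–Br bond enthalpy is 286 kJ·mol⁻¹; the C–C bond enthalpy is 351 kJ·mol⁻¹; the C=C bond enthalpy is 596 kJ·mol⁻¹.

Reaction 1:
  Bonds broken (reactants):
    C–C: 2 × 351 = 702
    C–H: 8 × 402 = 3216
    O=O: 5 × 479 = 2395
    Σ(broken) = 6313 kJ
  Bonds formed (products):
    C=O: 6 × 810 = 4860
    O–H: 8 × 474 = 3792
    Σ(formed) = 8652 kJ
  ΔH_1 = 6313 − 8652 = −2339 kJ
Reaction 2:
  Bonds broken (reactants):
    C–C: 2 × 351 = 702
    C–H: 8 × 402 = 3216
    C=C: 1 × 596 = 596
    H–Br: 1 × 357 = 357
    Σ(broken) = 4871 kJ
  Bonds formed (products):
    C–Br: 1 × 286 = 286
    C–C: 3 × 351 = 1053
    C–H: 9 × 402 = 3618
    Σ(formed) = 4957 kJ
  ΔH_2 = 4871 − 4957 = −86 kJ
ΔH_1 − ΔH_2 = −2253 kJ, so reaction 1 has the more negative ΔH; |ΔH_1 − ΔH_2| = 2253 kJ.

Reaction 1, by 2253 kJ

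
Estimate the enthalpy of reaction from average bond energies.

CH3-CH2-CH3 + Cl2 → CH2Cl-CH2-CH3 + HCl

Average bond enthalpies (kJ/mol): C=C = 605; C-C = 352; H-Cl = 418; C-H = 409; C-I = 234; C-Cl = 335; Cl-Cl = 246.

Bonds broken (reactants):
  C-C: 2 × 352 = 704
  C-H: 8 × 409 = 3272
  Cl-Cl: 1 × 246 = 246
  Σ(broken) = 4222 kJ
Bonds formed (products):
  C-C: 2 × 352 = 704
  C-Cl: 1 × 335 = 335
  C-H: 7 × 409 = 2863
  H-Cl: 1 × 418 = 418
  Σ(formed) = 4320 kJ
ΔH = Σ(broken) − Σ(formed) = 4222 − 4320 = −98 kJ

ΔH ≈ −98 kJ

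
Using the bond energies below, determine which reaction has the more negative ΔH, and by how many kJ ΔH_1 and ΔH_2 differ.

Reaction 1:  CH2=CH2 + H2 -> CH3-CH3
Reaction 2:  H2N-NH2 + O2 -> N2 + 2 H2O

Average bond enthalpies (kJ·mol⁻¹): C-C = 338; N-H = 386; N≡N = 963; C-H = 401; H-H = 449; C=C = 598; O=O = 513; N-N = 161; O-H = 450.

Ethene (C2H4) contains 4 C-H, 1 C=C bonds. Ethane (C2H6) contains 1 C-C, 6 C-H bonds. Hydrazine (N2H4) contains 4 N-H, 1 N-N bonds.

Reaction 2, by 452 kJ

Reaction 1:
  Bonds broken (reactants):
    C-H: 4 × 401 = 1604
    C=C: 1 × 598 = 598
    H-H: 1 × 449 = 449
    Σ(broken) = 2651 kJ
  Bonds formed (products):
    C-C: 1 × 338 = 338
    C-H: 6 × 401 = 2406
    Σ(formed) = 2744 kJ
  ΔH_1 = 2651 − 2744 = −93 kJ
Reaction 2:
  Bonds broken (reactants):
    N-H: 4 × 386 = 1544
    N-N: 1 × 161 = 161
    O=O: 1 × 513 = 513
    Σ(broken) = 2218 kJ
  Bonds formed (products):
    N≡N: 1 × 963 = 963
    O-H: 4 × 450 = 1800
    Σ(formed) = 2763 kJ
  ΔH_2 = 2218 − 2763 = −545 kJ
ΔH_1 − ΔH_2 = +452 kJ, so reaction 2 has the more negative ΔH; |ΔH_1 − ΔH_2| = 452 kJ.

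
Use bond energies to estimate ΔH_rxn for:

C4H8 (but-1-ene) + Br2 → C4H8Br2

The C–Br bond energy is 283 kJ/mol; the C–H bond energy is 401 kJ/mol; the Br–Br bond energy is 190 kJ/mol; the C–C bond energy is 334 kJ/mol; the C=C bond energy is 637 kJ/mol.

ΔH ≈ −73 kJ

Bonds broken (reactants):
  Br–Br: 1 × 190 = 190
  C–C: 2 × 334 = 668
  C–H: 8 × 401 = 3208
  C=C: 1 × 637 = 637
  Σ(broken) = 4703 kJ
Bonds formed (products):
  C–Br: 2 × 283 = 566
  C–C: 3 × 334 = 1002
  C–H: 8 × 401 = 3208
  Σ(formed) = 4776 kJ
ΔH = Σ(broken) − Σ(formed) = 4703 − 4776 = −73 kJ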